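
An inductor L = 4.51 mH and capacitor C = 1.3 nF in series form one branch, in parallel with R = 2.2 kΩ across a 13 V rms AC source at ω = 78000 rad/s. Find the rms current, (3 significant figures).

6.07 mA

X_L = ωL = 352 Ω
X_C = 1/(ωC) = 9860 Ω
Branch 1: Z₁ = R = 2200 Ω
Branch 2 (series LC): Z₂ = j(X_L − X_C) = −j9510 Ω
Parallel: Z = Z₁Z₂/(Z₁+Z₂), |Z| = 2140 Ω, ∠Z = -13.0°
I = V/|Z| = 13/2140 = 6.07 mA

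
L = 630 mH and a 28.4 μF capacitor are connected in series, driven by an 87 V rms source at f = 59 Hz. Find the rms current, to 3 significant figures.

628 mA

ω = 2πf = 370.7 rad/s
X_L = ωL = 234 Ω
X_C = 1/(ωC) = 95.0 Ω
Net reactance X = X_L − X_C = 139 Ω
Z = j139 Ω
|Z| = √(0² + 139²) = 139 Ω
I = V/|Z| = 87/139 = 628 mA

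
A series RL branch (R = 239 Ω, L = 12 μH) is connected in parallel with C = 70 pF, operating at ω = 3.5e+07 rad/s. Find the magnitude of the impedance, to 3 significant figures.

X_L = ωL = 420 Ω
X_C = 1/(ωC) = 408 Ω
Branch 1 (R+jX_L): Z₁ = 239 + j420 Ω, |Z₁| = 483 Ω
Branch 2 (−jX_C): Z₂ = −j408 Ω
Parallel: Z = Z₁Z₂/(Z₁+Z₂), |Z| = 824 Ω, ∠Z = -32.5°

824 Ω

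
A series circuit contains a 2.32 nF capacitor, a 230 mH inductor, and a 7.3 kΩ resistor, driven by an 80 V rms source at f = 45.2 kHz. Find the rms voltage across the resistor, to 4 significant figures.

9.094 V

ω = 2πf = 284000 rad/s
X_L = ωL = 65320 Ω
X_C = 1/(ωC) = 1518 Ω
Net reactance X = X_L − X_C = 63800 Ω
Z = 7300 + j63800 Ω
|Z| = √(7300² + 63800²) = 64220 Ω
I = V/|Z| = 1.246 mA
V_R = I·|Z_R| = 0.001246 × 7300 = 9.094 V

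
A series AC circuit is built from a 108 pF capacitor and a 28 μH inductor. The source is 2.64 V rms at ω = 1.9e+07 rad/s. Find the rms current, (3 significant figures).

59.1 mA

X_L = ωL = 532 Ω
X_C = 1/(ωC) = 487 Ω
Net reactance X = X_L − X_C = 44.7 Ω
Z = j44.7 Ω
|Z| = √(0² + 44.7²) = 44.7 Ω
I = V/|Z| = 2.64/44.7 = 59.1 mA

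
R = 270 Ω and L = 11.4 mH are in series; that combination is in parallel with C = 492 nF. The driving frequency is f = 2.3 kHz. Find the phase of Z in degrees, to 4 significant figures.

-63.71°

ω = 2πf = 14450 rad/s
X_L = ωL = 164.7 Ω
X_C = 1/(ωC) = 140.6 Ω
Branch 1 (R+jX_L): Z₁ = 270.0 + j164.7 Ω, |Z₁| = 316.3 Ω
Branch 2 (−jX_C): Z₂ = −j140.6 Ω
Parallel: Z = Z₁Z₂/(Z₁+Z₂), |Z| = 164.1 Ω, ∠Z = -63.71°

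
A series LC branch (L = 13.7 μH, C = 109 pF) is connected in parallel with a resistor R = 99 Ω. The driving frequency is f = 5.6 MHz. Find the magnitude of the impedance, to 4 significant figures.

ω = 2πf = 3.519e+07 rad/s
X_L = ωL = 482.0 Ω
X_C = 1/(ωC) = 260.7 Ω
Branch 1: Z₁ = R = 99.00 Ω
Branch 2 (series LC): Z₂ = j(X_L − X_C) = j221.3 Ω
Parallel: Z = Z₁Z₂/(Z₁+Z₂), |Z| = 90.37 Ω, ∠Z = 24.10°

90.37 Ω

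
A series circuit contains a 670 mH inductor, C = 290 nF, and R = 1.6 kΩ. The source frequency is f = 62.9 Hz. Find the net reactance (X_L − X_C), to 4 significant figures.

ω = 2πf = 395.2 rad/s
X_L = ωL = 264.8 Ω
X_C = 1/(ωC) = 8725 Ω
X = 264.8 − 8725 = -8460 Ω

-8460 Ω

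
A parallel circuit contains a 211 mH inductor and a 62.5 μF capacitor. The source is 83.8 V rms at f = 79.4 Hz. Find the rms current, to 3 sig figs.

ω = 2πf = 498.9 rad/s
X_L = ωL = 105 Ω
X_C = 1/(ωC) = 32.1 Ω
Parallel: admittances add. Y = 1/(jωL) + jωC
Y = (0 + j0.0217) S
|Y| = 0.0217 S → |Z| = 1/|Y| = 46.1 Ω, ∠Z = −∠Y = -90.0°
I = V/|Z| = 83.8/46.1 = 1.82 A

1.82 A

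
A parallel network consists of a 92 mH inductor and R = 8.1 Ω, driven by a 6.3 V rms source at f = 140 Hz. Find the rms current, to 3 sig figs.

ω = 2πf = 879.6 rad/s
X_L = ωL = 80.9 Ω
Parallel: admittances add. Y = 1/R + 1/(jωL)
Y = (0.123 − j0.0124) S
|Y| = 0.124 S → |Z| = 1/|Y| = 8.06 Ω, ∠Z = −∠Y = 5.72°
I = V/|Z| = 6.3/8.06 = 782 mA

782 mA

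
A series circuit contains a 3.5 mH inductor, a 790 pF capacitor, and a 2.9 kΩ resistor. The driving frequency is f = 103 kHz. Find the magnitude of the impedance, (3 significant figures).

2920 Ω

ω = 2πf = 647200 rad/s
X_L = ωL = 2270 Ω
X_C = 1/(ωC) = 1960 Ω
Net reactance X = X_L − X_C = 309 Ω
Z = 2900 + j309 Ω
|Z| = √(2900² + 309²) = 2920 Ω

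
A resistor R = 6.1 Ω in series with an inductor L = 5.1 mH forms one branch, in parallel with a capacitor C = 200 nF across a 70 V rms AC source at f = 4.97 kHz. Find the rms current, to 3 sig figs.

16.9 mA

ω = 2πf = 31230 rad/s
X_L = ωL = 159 Ω
X_C = 1/(ωC) = 160 Ω
Branch 1 (R+jX_L): Z₁ = 6.10 + j159 Ω, |Z₁| = 159 Ω
Branch 2 (−jX_C): Z₂ = −j160 Ω
Parallel: Z = Z₁Z₂/(Z₁+Z₂), |Z| = 4140 Ω, ∠Z = 5.79°
I = V/|Z| = 70/4140 = 16.9 mA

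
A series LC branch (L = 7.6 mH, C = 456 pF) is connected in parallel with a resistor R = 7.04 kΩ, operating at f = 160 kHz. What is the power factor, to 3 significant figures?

ω = 2πf = 1.005e+06 rad/s
X_L = ωL = 7640 Ω
X_C = 1/(ωC) = 2180 Ω
Branch 1: Z₁ = R = 7040 Ω
Branch 2 (series LC): Z₂ = j(X_L − X_C) = j5460 Ω
Parallel: Z = Z₁Z₂/(Z₁+Z₂), |Z| = 4310 Ω, ∠Z = 52.2°
cos φ = cos(52.2°) = 0.613

0.613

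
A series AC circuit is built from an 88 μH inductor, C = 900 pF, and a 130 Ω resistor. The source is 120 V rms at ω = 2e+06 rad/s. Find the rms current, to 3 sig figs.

X_L = ωL = 176 Ω
X_C = 1/(ωC) = 556 Ω
Net reactance X = X_L − X_C = -380 Ω
Z = 130 − j380 Ω
|Z| = √(130² + 380²) = 401 Ω
I = V/|Z| = 120/401 = 299 mA

299 mA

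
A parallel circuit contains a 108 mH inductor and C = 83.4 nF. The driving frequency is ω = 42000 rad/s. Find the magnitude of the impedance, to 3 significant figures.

X_L = ωL = 4540 Ω
X_C = 1/(ωC) = 285 Ω
Parallel: admittances add. Y = 1/(jωL) + jωC
Y = (0 + j0.00328) S
|Y| = 0.00328 S → |Z| = 1/|Y| = 305 Ω, ∠Z = −∠Y = -90.0°

305 Ω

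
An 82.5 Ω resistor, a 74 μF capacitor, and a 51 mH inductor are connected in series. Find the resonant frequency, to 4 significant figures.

81.93 Hz

ω₀ = 1/√(LC) = 1/√(0.051 × 7.4e-05) = 514.8 rad/s
f₀ = ω₀/(2π) = 81.93 Hz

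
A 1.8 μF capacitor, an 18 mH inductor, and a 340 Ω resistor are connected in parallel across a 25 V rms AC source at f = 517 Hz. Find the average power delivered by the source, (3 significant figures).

ω = 2πf = 3248 rad/s
X_L = ωL = 58.5 Ω
X_C = 1/(ωC) = 171 Ω
Parallel: admittances add. Y = 1/R + 1/(jωL) + jωC
Y = (0.00294 − j0.0113) S
|Y| = 0.0116 S → |Z| = 1/|Y| = 86.0 Ω, ∠Z = −∠Y = 75.4°
I = V/|Z| = 291 mA
P = VI cos φ = 25 × 0.291 × cos(75.4°) = 1.84 W

1.84 W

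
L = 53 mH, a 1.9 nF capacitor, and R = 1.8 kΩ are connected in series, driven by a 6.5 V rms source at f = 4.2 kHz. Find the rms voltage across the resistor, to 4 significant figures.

0.6279 V

ω = 2πf = 26390 rad/s
X_L = ωL = 1399 Ω
X_C = 1/(ωC) = 19940 Ω
Net reactance X = X_L − X_C = -18550 Ω
Z = 1800 − j18550 Ω
|Z| = √(1800² + 18550²) = 18630 Ω
I = V/|Z| = 348.8 μA
V_R = I·|Z_R| = 0.0003488 × 1800 = 0.6279 V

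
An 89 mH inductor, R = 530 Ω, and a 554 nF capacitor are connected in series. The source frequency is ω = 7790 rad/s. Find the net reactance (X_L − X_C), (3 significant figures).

X_L = ωL = 693 Ω
X_C = 1/(ωC) = 232 Ω
X = 693 − 232 = 462 Ω

462 Ω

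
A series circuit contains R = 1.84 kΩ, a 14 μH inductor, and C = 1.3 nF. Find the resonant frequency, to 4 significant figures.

1.180 MHz

ω₀ = 1/√(LC) = 1/√(1.4e-05 × 1.3e-09) = 7.412e+06 rad/s
f₀ = ω₀/(2π) = 1.180 MHz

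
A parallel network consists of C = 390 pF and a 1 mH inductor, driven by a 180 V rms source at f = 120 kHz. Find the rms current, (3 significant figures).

ω = 2πf = 754000 rad/s
X_L = ωL = 754 Ω
X_C = 1/(ωC) = 3400 Ω
Parallel: admittances add. Y = 1/(jωL) + jωC
Y = (0 − j0.00103) S
|Y| = 0.00103 S → |Z| = 1/|Y| = 969 Ω, ∠Z = −∠Y = 90.0°
I = V/|Z| = 180/969 = 186 mA

186 mA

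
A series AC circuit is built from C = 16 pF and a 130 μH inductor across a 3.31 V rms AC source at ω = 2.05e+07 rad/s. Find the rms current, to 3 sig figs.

X_L = ωL = 2660 Ω
X_C = 1/(ωC) = 3050 Ω
Net reactance X = X_L − X_C = -384 Ω
Z = − j384 Ω
|Z| = √(0² + 384²) = 384 Ω
I = V/|Z| = 3.31/384 = 8.62 mA

8.62 mA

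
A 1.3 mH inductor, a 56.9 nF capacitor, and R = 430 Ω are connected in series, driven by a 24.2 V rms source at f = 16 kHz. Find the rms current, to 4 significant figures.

ω = 2πf = 100500 rad/s
X_L = ωL = 130.7 Ω
X_C = 1/(ωC) = 174.8 Ω
Net reactance X = X_L − X_C = -44.13 Ω
Z = 430.0 − j44.13 Ω
|Z| = √(430.0² + 44.13²) = 432.3 Ω
I = V/|Z| = 24.2/432.3 = 55.99 mA

55.99 mA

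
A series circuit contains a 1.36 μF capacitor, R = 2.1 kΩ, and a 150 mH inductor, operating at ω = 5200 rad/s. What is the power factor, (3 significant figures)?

X_L = ωL = 780 Ω
X_C = 1/(ωC) = 141 Ω
Net reactance X = X_L − X_C = 639 Ω
Z = 2100 + j639 Ω
|Z| = √(2100² + 639²) = 2190 Ω
∠Z = arctan(639/2100) = 16.9°
cos φ = cos(16.9°) = 0.957

0.957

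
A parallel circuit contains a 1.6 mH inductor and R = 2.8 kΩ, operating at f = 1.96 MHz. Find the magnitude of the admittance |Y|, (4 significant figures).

360.7 μS

ω = 2πf = 1.232e+07 rad/s
X_L = ωL = 19700 Ω
Parallel: admittances add. Y = 1/R + 1/(jωL)
Y = (0.0003571 − j5.075e-05) S
|Y| = 0.0003607 S → |Z| = 1/|Y| = 2772 Ω, ∠Z = −∠Y = 8.088°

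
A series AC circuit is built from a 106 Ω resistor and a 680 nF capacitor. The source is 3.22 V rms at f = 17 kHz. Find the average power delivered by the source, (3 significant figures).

ω = 2πf = 106800 rad/s
X_C = 1/(ωC) = 13.8 Ω
Z = 106 − j13.8 Ω
|Z| = √(106² + 13.8²) = 107 Ω
∠Z = arctan(-13.8/106) = -7.40°
I = V/|Z| = 30.1 mA
P = VI cos φ = 3.22 × 0.0301 × cos(-7.40°) = 96.2 mW

96.2 mW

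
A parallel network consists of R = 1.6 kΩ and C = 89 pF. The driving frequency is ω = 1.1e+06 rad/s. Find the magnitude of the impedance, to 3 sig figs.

1580 Ω

X_C = 1/(ωC) = 10200 Ω
Parallel: admittances add. Y = 1/R + jωC
Y = (0.000625 + j9.79e-05) S
|Y| = 0.000633 S → |Z| = 1/|Y| = 1580 Ω, ∠Z = −∠Y = -8.90°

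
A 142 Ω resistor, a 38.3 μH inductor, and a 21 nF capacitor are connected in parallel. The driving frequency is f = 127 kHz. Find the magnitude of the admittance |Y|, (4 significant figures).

ω = 2πf = 798000 rad/s
X_L = ωL = 30.56 Ω
X_C = 1/(ωC) = 59.68 Ω
Parallel: admittances add. Y = 1/R + 1/(jωL) + jωC
Y = (0.007042 − j0.01596) S
|Y| = 0.01745 S → |Z| = 1/|Y| = 57.32 Ω, ∠Z = −∠Y = 66.19°

17.45 mS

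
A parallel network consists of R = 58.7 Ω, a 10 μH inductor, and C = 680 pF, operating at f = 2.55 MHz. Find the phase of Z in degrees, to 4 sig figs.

ω = 2πf = 1.602e+07 rad/s
X_L = ωL = 160.2 Ω
X_C = 1/(ωC) = 91.78 Ω
Parallel: admittances add. Y = 1/R + 1/(jωL) + jωC
Y = (0.01704 + j0.004654) S
|Y| = 0.01766 S → |Z| = 1/|Y| = 56.63 Ω, ∠Z = −∠Y = -15.28°

-15.28°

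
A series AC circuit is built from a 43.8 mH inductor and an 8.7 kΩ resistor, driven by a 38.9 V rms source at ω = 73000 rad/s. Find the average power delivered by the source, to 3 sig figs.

153 mW

X_L = ωL = 3200 Ω
Z = 8700 + j3200 Ω
|Z| = √(8700² + 3200²) = 9270 Ω
∠Z = arctan(3200/8700) = 20.2°
I = V/|Z| = 4.20 mA
P = VI cos φ = 38.9 × 0.00420 × cos(20.2°) = 153 mW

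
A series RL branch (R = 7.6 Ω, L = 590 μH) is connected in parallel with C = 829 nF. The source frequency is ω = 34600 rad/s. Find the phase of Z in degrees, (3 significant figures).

X_L = ωL = 20.4 Ω
X_C = 1/(ωC) = 34.9 Ω
Branch 1 (R+jX_L): Z₁ = 7.60 + j20.4 Ω, |Z₁| = 21.8 Ω
Branch 2 (−jX_C): Z₂ = −j34.9 Ω
Parallel: Z = Z₁Z₂/(Z₁+Z₂), |Z| = 46.5 Ω, ∠Z = 41.8°

41.8°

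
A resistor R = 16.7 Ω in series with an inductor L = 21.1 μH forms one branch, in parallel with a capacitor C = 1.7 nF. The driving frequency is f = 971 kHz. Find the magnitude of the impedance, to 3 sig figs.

344 Ω

ω = 2πf = 6.101e+06 rad/s
X_L = ωL = 129 Ω
X_C = 1/(ωC) = 96.4 Ω
Branch 1 (R+jX_L): Z₁ = 16.7 + j129 Ω, |Z₁| = 130 Ω
Branch 2 (−jX_C): Z₂ = −j96.4 Ω
Parallel: Z = Z₁Z₂/(Z₁+Z₂), |Z| = 344 Ω, ∠Z = -70.1°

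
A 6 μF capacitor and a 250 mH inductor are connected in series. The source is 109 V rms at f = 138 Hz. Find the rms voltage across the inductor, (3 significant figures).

962 V

ω = 2πf = 867.1 rad/s
X_L = ωL = 217 Ω
X_C = 1/(ωC) = 192 Ω
Net reactance X = X_L − X_C = 24.6 Ω
Z = j24.6 Ω
|Z| = √(0² + 24.6²) = 24.6 Ω
I = V/|Z| = 4.44 A
V_L = I·|Z_L| = 4.44 × 217 = 962 V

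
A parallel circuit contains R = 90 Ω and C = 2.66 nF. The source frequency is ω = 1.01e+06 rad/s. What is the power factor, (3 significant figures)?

0.972

X_C = 1/(ωC) = 372 Ω
Parallel: admittances add. Y = 1/R + jωC
Y = (0.0111 + j0.00269) S
|Y| = 0.0114 S → |Z| = 1/|Y| = 87.5 Ω, ∠Z = −∠Y = -13.6°
cos φ = cos(-13.6°) = 0.972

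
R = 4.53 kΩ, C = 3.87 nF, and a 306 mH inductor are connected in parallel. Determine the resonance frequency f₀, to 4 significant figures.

ω₀ = 1/√(LC) = 1/√(0.306 × 3.87e-09) = 29060 rad/s
f₀ = ω₀/(2π) = 4.625 kHz

4.625 kHz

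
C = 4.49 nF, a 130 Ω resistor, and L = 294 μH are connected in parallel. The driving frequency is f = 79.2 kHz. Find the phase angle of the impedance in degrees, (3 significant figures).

ω = 2πf = 497600 rad/s
X_L = ωL = 146 Ω
X_C = 1/(ωC) = 448 Ω
Parallel: admittances add. Y = 1/R + 1/(jωL) + jωC
Y = (0.00769 − j0.00460) S
|Y| = 0.00896 S → |Z| = 1/|Y| = 112 Ω, ∠Z = −∠Y = 30.9°

30.9°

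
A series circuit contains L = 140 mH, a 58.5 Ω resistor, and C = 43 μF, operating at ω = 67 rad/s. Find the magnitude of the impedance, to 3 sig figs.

X_L = ωL = 9.38 Ω
X_C = 1/(ωC) = 347 Ω
Net reactance X = X_L − X_C = -338 Ω
Z = 58.5 − j338 Ω
|Z| = √(58.5² + 338²) = 343 Ω

343 Ω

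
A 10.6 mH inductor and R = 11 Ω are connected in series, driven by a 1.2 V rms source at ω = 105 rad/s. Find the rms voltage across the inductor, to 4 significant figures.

0.1208 V

X_L = ωL = 1.113 Ω
Z = 11.00 + j1.113 Ω
|Z| = √(11.00² + 1.113²) = 11.06 Ω
I = V/|Z| = 108.5 mA
V_L = I·|Z_L| = 0.1085 × 1.113 = 0.1208 V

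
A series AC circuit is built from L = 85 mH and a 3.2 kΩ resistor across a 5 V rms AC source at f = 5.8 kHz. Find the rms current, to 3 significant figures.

1.12 mA

ω = 2πf = 36440 rad/s
X_L = ωL = 3100 Ω
Z = 3200 + j3100 Ω
|Z| = √(3200² + 3100²) = 4450 Ω
I = V/|Z| = 5/4450 = 1.12 mA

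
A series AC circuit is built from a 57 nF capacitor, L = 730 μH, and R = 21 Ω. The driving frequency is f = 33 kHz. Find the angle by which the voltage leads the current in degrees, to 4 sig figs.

ω = 2πf = 207300 rad/s
X_L = ωL = 151.4 Ω
X_C = 1/(ωC) = 84.61 Ω
Net reactance X = X_L − X_C = 66.75 Ω
Z = 21.00 + j66.75 Ω
|Z| = √(21.00² + 66.75²) = 69.98 Ω
∠Z = arctan(66.75/21.00) = 72.54°

72.54°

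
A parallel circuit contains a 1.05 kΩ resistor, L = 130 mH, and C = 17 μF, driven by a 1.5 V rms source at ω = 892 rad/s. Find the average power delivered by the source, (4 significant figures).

X_L = ωL = 116.0 Ω
X_C = 1/(ωC) = 65.95 Ω
Parallel: admittances add. Y = 1/R + 1/(jωL) + jωC
Y = (0.0009524 + j0.006540) S
|Y| = 0.006609 S → |Z| = 1/|Y| = 151.3 Ω, ∠Z = −∠Y = -81.72°
I = V/|Z| = 9.914 mA
P = VI cos φ = 1.5 × 0.009914 × cos(-81.72°) = 2.143 mW

2.143 mW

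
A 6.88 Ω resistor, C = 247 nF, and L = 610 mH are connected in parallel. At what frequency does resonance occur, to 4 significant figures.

410.0 Hz

ω₀ = 1/√(LC) = 1/√(0.61 × 2.47e-07) = 2576 rad/s
f₀ = ω₀/(2π) = 410.0 Hz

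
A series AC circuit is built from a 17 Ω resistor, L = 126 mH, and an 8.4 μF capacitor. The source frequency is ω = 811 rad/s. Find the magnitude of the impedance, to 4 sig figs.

X_L = ωL = 102.2 Ω
X_C = 1/(ωC) = 146.8 Ω
Net reactance X = X_L − X_C = -44.61 Ω
Z = 17.00 − j44.61 Ω
|Z| = √(17.00² + 44.61²) = 47.73 Ω

47.73 Ω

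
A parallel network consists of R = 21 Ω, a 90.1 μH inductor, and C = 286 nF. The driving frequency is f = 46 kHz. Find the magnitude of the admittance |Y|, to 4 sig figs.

65.01 mS

ω = 2πf = 289000 rad/s
X_L = ωL = 26.04 Ω
X_C = 1/(ωC) = 12.10 Ω
Parallel: admittances add. Y = 1/R + 1/(jωL) + jωC
Y = (0.04762 + j0.04426) S
|Y| = 0.06501 S → |Z| = 1/|Y| = 15.38 Ω, ∠Z = −∠Y = -42.91°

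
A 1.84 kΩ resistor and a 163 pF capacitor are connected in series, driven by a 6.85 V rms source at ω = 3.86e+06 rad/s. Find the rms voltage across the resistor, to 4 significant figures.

X_C = 1/(ωC) = 1589 Ω
Z = 1840 − j1589 Ω
|Z| = √(1840² + 1589²) = 2431 Ω
I = V/|Z| = 2.817 mA
V_R = I·|Z_R| = 0.002817 × 1840 = 5.184 V

5.184 V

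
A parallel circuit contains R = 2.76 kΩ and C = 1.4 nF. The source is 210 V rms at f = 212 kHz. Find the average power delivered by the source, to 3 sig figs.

ω = 2πf = 1.332e+06 rad/s
X_C = 1/(ωC) = 536 Ω
Parallel: admittances add. Y = 1/R + jωC
Y = (0.000362 + j0.00186) S
|Y| = 0.00190 S → |Z| = 1/|Y| = 526 Ω, ∠Z = −∠Y = -79.0°
I = V/|Z| = 399 mA
P = VI cos φ = 210 × 0.399 × cos(-79.0°) = 16.0 W

16.0 W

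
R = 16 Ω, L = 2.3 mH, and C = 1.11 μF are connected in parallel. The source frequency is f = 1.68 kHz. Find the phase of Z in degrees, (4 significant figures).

ω = 2πf = 10560 rad/s
X_L = ωL = 24.28 Ω
X_C = 1/(ωC) = 85.35 Ω
Parallel: admittances add. Y = 1/R + 1/(jωL) + jωC
Y = (0.06250 − j0.02947) S
|Y| = 0.06910 S → |Z| = 1/|Y| = 14.47 Ω, ∠Z = −∠Y = 25.25°

25.25°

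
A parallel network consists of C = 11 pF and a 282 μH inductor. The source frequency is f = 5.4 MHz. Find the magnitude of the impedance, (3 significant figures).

3720 Ω

ω = 2πf = 3.393e+07 rad/s
X_L = ωL = 9570 Ω
X_C = 1/(ωC) = 2680 Ω
Parallel: admittances add. Y = 1/(jωL) + jωC
Y = (0 + j0.000269) S
|Y| = 0.000269 S → |Z| = 1/|Y| = 3720 Ω, ∠Z = −∠Y = -90.0°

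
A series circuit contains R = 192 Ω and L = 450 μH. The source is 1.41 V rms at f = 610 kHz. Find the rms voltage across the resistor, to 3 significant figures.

ω = 2πf = 3.833e+06 rad/s
X_L = ωL = 1720 Ω
Z = 192 + j1720 Ω
|Z| = √(192² + 1720²) = 1740 Ω
I = V/|Z| = 812 μA
V_R = I·|Z_R| = 0.000812 × 192 = 0.156 V

0.156 V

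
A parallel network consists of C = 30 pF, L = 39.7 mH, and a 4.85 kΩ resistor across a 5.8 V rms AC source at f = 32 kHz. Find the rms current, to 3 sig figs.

1.38 mA

ω = 2πf = 201100 rad/s
X_L = ωL = 7980 Ω
X_C = 1/(ωC) = 166000 Ω
Parallel: admittances add. Y = 1/R + 1/(jωL) + jωC
Y = (0.000206 − j0.000119) S
|Y| = 0.000238 S → |Z| = 1/|Y| = 4200 Ω, ∠Z = −∠Y = 30.0°
I = V/|Z| = 5.8/4200 = 1.38 mA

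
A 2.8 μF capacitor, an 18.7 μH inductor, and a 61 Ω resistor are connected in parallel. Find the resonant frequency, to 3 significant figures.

22.0 kHz

ω₀ = 1/√(LC) = 1/√(1.87e-05 × 2.8e-06) = 138200 rad/s
f₀ = ω₀/(2π) = 22.0 kHz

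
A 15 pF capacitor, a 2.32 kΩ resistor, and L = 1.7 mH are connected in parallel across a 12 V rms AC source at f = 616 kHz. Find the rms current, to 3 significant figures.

5.29 mA

ω = 2πf = 3.87e+06 rad/s
X_L = ωL = 6580 Ω
X_C = 1/(ωC) = 17200 Ω
Parallel: admittances add. Y = 1/R + 1/(jωL) + jωC
Y = (0.000431 − j9.39e-05) S
|Y| = 0.000441 S → |Z| = 1/|Y| = 2270 Ω, ∠Z = −∠Y = 12.3°
I = V/|Z| = 12/2270 = 5.29 mA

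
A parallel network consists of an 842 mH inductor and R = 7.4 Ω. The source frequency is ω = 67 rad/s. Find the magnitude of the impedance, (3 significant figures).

X_L = ωL = 56.4 Ω
Parallel: admittances add. Y = 1/R + 1/(jωL)
Y = (0.135 − j0.0177) S
|Y| = 0.136 S → |Z| = 1/|Y| = 7.34 Ω, ∠Z = −∠Y = 7.47°

7.34 Ω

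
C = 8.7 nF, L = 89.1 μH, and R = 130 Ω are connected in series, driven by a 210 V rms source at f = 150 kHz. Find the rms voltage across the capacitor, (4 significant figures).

ω = 2πf = 942500 rad/s
X_L = ωL = 83.97 Ω
X_C = 1/(ωC) = 122.0 Ω
Net reactance X = X_L − X_C = -37.98 Ω
Z = 130.0 − j37.98 Ω
|Z| = √(130.0² + 37.98²) = 135.4 Ω
I = V/|Z| = 1.551 A
V_C = I·|Z_C| = 1.551 × 122.0 = 189.1 V

189.1 V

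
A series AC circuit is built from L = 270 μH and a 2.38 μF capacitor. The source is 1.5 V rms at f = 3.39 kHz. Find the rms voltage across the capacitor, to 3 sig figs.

2.12 V

ω = 2πf = 21300 rad/s
X_L = ωL = 5.75 Ω
X_C = 1/(ωC) = 19.7 Ω
Net reactance X = X_L − X_C = -14.0 Ω
Z = − j14.0 Ω
|Z| = √(0² + 14.0²) = 14.0 Ω
I = V/|Z| = 107 mA
V_C = I·|Z_C| = 0.107 × 19.7 = 2.12 V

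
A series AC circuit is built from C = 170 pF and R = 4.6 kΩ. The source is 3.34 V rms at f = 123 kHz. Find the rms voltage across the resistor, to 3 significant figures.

ω = 2πf = 772800 rad/s
X_C = 1/(ωC) = 7610 Ω
Z = 4600 − j7610 Ω
|Z| = √(4600² + 7610²) = 8890 Ω
I = V/|Z| = 376 μA
V_R = I·|Z_R| = 0.000376 × 4600 = 1.73 V

1.73 V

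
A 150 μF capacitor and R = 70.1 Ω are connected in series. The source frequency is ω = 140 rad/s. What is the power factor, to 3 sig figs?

X_C = 1/(ωC) = 47.6 Ω
Z = 70.1 − j47.6 Ω
|Z| = √(70.1² + 47.6²) = 84.7 Ω
∠Z = arctan(-47.6/70.1) = -34.2°
cos φ = cos(-34.2°) = 0.827

0.827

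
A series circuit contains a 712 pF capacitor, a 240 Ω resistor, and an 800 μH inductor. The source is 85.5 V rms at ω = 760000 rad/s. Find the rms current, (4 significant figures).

X_L = ωL = 608.0 Ω
X_C = 1/(ωC) = 1848 Ω
Net reactance X = X_L − X_C = -1240 Ω
Z = 240.0 − j1240 Ω
|Z| = √(240.0² + 1240²) = 1263 Ω
I = V/|Z| = 85.5/1263 = 67.69 mA

67.69 mA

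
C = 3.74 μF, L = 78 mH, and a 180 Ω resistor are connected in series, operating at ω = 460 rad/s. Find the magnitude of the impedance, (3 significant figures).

X_L = ωL = 35.9 Ω
X_C = 1/(ωC) = 581 Ω
Net reactance X = X_L − X_C = -545 Ω
Z = 180 − j545 Ω
|Z| = √(180² + 545²) = 574 Ω

574 Ω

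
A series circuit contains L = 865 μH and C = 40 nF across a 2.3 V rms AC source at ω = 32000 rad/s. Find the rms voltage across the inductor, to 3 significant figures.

0.0845 V

X_L = ωL = 27.7 Ω
X_C = 1/(ωC) = 781 Ω
Net reactance X = X_L − X_C = -754 Ω
Z = − j754 Ω
|Z| = √(0² + 754²) = 754 Ω
I = V/|Z| = 3.05 mA
V_L = I·|Z_L| = 0.00305 × 27.7 = 0.0845 V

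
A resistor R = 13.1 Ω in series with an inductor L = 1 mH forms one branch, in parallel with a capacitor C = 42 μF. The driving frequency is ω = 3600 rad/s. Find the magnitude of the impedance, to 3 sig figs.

X_L = ωL = 3.60 Ω
X_C = 1/(ωC) = 6.61 Ω
Branch 1 (R+jX_L): Z₁ = 13.1 + j3.60 Ω, |Z₁| = 13.6 Ω
Branch 2 (−jX_C): Z₂ = −j6.61 Ω
Parallel: Z = Z₁Z₂/(Z₁+Z₂), |Z| = 6.68 Ω, ∠Z = -61.7°

6.68 Ω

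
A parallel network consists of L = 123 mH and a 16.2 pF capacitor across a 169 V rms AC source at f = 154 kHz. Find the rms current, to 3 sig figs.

ω = 2πf = 967600 rad/s
X_L = ωL = 119000 Ω
X_C = 1/(ωC) = 63800 Ω
Parallel: admittances add. Y = 1/(jωL) + jωC
Y = (0 + j7.27e-06) S
|Y| = 7.27e-06 S → |Z| = 1/|Y| = 137000 Ω, ∠Z = −∠Y = -90.0°
I = V/|Z| = 169/137000 = 1.23 mA

1.23 mA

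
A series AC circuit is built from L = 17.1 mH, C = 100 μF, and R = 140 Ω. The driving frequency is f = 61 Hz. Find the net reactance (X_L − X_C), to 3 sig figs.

-19.5 Ω

ω = 2πf = 383.3 rad/s
X_L = ωL = 6.55 Ω
X_C = 1/(ωC) = 26.1 Ω
X = 6.55 − 26.1 = -19.5 Ω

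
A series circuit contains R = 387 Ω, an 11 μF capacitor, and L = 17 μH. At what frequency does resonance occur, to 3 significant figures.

11.6 kHz

ω₀ = 1/√(LC) = 1/√(1.7e-05 × 1.1e-05) = 73130 rad/s
f₀ = ω₀/(2π) = 11.6 kHz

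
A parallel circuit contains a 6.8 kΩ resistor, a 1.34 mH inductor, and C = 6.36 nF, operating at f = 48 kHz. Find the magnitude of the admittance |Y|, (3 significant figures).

575 μS

ω = 2πf = 301600 rad/s
X_L = ωL = 404 Ω
X_C = 1/(ωC) = 521 Ω
Parallel: admittances add. Y = 1/R + 1/(jωL) + jωC
Y = (0.000147 − j0.000556) S
|Y| = 0.000575 S → |Z| = 1/|Y| = 1740 Ω, ∠Z = −∠Y = 75.2°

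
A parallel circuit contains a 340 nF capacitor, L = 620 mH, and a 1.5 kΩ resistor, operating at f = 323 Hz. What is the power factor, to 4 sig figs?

ω = 2πf = 2029 rad/s
X_L = ωL = 1258 Ω
X_C = 1/(ωC) = 1449 Ω
Parallel: admittances add. Y = 1/R + 1/(jωL) + jωC
Y = (0.0006667 − j0.0001047) S
|Y| = 0.0006748 S → |Z| = 1/|Y| = 1482 Ω, ∠Z = −∠Y = 8.927°
cos φ = cos(8.927°) = 0.9879

0.9879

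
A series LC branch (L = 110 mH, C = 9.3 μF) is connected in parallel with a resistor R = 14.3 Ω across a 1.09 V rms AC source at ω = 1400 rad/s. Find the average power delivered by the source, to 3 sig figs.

83.1 mW

X_L = ωL = 154 Ω
X_C = 1/(ωC) = 76.8 Ω
Branch 1: Z₁ = R = 14.3 Ω
Branch 2 (series LC): Z₂ = j(X_L − X_C) = j77.2 Ω
Parallel: Z = Z₁Z₂/(Z₁+Z₂), |Z| = 14.1 Ω, ∠Z = 10.5°
I = V/|Z| = 77.5 mA
P = VI cos φ = 1.09 × 0.0775 × cos(10.5°) = 83.1 mW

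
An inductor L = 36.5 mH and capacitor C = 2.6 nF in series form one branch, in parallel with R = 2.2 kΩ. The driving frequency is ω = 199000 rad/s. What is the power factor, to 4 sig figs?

X_L = ωL = 7264 Ω
X_C = 1/(ωC) = 1933 Ω
Branch 1: Z₁ = R = 2200 Ω
Branch 2 (series LC): Z₂ = j(X_L − X_C) = j5331 Ω
Parallel: Z = Z₁Z₂/(Z₁+Z₂), |Z| = 2034 Ω, ∠Z = 22.43°
cos φ = cos(22.43°) = 0.9244

0.9244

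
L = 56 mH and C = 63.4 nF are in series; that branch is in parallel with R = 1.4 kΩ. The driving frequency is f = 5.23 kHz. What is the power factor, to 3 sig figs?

0.697

ω = 2πf = 32860 rad/s
X_L = ωL = 1840 Ω
X_C = 1/(ωC) = 480 Ω
Branch 1: Z₁ = R = 1400 Ω
Branch 2 (series LC): Z₂ = j(X_L − X_C) = j1360 Ω
Parallel: Z = Z₁Z₂/(Z₁+Z₂), |Z| = 976 Ω, ∠Z = 45.8°
cos φ = cos(45.8°) = 0.697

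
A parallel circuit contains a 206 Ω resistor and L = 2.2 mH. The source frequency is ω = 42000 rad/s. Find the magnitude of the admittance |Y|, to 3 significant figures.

11.9 mS

X_L = ωL = 92.4 Ω
Parallel: admittances add. Y = 1/R + 1/(jωL)
Y = (0.00485 − j0.0108) S
|Y| = 0.0119 S → |Z| = 1/|Y| = 84.3 Ω, ∠Z = −∠Y = 65.8°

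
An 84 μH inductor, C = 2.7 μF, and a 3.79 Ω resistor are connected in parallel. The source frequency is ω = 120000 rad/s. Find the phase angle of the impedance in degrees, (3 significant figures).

X_L = ωL = 10.1 Ω
X_C = 1/(ωC) = 3.09 Ω
Parallel: admittances add. Y = 1/R + 1/(jωL) + jωC
Y = (0.264 + j0.225) S
|Y| = 0.347 S → |Z| = 1/|Y| = 2.88 Ω, ∠Z = −∠Y = -40.4°

-40.4°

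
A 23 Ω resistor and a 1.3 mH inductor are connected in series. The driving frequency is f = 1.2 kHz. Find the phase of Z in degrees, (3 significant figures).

ω = 2πf = 7540 rad/s
X_L = ωL = 9.80 Ω
Z = 23.0 + j9.80 Ω
|Z| = √(23.0² + 9.80²) = 25.0 Ω
∠Z = arctan(9.80/23.0) = 23.1°

23.1°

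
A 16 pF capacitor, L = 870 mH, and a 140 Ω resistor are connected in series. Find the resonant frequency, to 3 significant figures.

42.7 kHz

ω₀ = 1/√(LC) = 1/√(0.87 × 1.6e-11) = 268000 rad/s
f₀ = ω₀/(2π) = 42.7 kHz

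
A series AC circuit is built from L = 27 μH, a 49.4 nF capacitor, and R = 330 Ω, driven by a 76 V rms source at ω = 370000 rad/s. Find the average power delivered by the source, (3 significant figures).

X_L = ωL = 9.99 Ω
X_C = 1/(ωC) = 54.7 Ω
Net reactance X = X_L − X_C = -44.7 Ω
Z = 330 − j44.7 Ω
|Z| = √(330² + 44.7²) = 333 Ω
∠Z = arctan(-44.7/330) = -7.72°
I = V/|Z| = 228 mA
P = VI cos φ = 76 × 0.228 × cos(-7.72°) = 17.2 W

17.2 W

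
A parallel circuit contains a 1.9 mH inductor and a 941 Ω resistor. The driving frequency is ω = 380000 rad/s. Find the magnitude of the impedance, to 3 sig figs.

X_L = ωL = 722 Ω
Parallel: admittances add. Y = 1/R + 1/(jωL)
Y = (0.00106 − j0.00139) S
|Y| = 0.00175 S → |Z| = 1/|Y| = 573 Ω, ∠Z = −∠Y = 52.5°

573 Ω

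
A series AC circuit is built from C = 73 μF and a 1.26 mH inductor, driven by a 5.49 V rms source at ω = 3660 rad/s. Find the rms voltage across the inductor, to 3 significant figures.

29.1 V

X_L = ωL = 4.61 Ω
X_C = 1/(ωC) = 3.74 Ω
Net reactance X = X_L − X_C = 0.869 Ω
Z = j0.869 Ω
|Z| = √(0² + 0.869²) = 0.869 Ω
I = V/|Z| = 6.32 A
V_L = I·|Z_L| = 6.32 × 4.61 = 29.1 V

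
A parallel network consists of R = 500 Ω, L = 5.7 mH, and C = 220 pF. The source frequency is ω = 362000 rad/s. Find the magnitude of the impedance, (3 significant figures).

X_L = ωL = 2060 Ω
X_C = 1/(ωC) = 12600 Ω
Parallel: admittances add. Y = 1/R + 1/(jωL) + jωC
Y = (0.00200 − j0.000405) S
|Y| = 0.00204 S → |Z| = 1/|Y| = 490 Ω, ∠Z = −∠Y = 11.4°

490 Ω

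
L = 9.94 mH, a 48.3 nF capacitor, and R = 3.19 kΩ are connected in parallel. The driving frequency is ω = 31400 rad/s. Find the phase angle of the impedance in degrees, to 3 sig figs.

X_L = ωL = 312 Ω
X_C = 1/(ωC) = 659 Ω
Parallel: admittances add. Y = 1/R + 1/(jωL) + jωC
Y = (0.000313 − j0.00169) S
|Y| = 0.00172 S → |Z| = 1/|Y| = 583 Ω, ∠Z = −∠Y = 79.5°

79.5°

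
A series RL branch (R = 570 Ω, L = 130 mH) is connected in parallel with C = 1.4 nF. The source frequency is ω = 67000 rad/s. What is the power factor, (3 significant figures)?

X_L = ωL = 8710 Ω
X_C = 1/(ωC) = 10700 Ω
Branch 1 (R+jX_L): Z₁ = 570 + j8710 Ω, |Z₁| = 8730 Ω
Branch 2 (−jX_C): Z₂ = −j10700 Ω
Parallel: Z = Z₁Z₂/(Z₁+Z₂), |Z| = 45800 Ω, ∠Z = 70.0°
cos φ = cos(70.0°) = 0.343

0.343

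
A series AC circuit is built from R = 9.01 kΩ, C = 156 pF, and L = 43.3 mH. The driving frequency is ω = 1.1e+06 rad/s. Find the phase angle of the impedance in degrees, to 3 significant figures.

77.8°

X_L = ωL = 47600 Ω
X_C = 1/(ωC) = 5830 Ω
Net reactance X = X_L − X_C = 41800 Ω
Z = 9010 + j41800 Ω
|Z| = √(9010² + 41800²) = 42800 Ω
∠Z = arctan(41800/9010) = 77.8°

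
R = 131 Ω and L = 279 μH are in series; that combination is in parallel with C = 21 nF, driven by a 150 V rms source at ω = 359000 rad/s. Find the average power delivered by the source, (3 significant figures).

X_L = ωL = 100 Ω
X_C = 1/(ωC) = 133 Ω
Branch 1 (R+jX_L): Z₁ = 131 + j100 Ω, |Z₁| = 165 Ω
Branch 2 (−jX_C): Z₂ = −j133 Ω
Parallel: Z = Z₁Z₂/(Z₁+Z₂), |Z| = 162 Ω, ∠Z = -38.7°
I = V/|Z| = 926 mA
P = VI cos φ = 150 × 0.926 × cos(-38.7°) = 108 W

108 W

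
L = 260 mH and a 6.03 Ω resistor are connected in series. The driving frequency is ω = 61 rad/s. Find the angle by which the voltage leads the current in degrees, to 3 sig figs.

X_L = ωL = 15.9 Ω
Z = 6.03 + j15.9 Ω
|Z| = √(6.03² + 15.9²) = 17.0 Ω
∠Z = arctan(15.9/6.03) = 69.2°

69.2°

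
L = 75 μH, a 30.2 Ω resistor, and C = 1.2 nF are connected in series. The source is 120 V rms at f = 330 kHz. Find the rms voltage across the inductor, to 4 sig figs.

75.17 V

ω = 2πf = 2.073e+06 rad/s
X_L = ωL = 155.5 Ω
X_C = 1/(ωC) = 401.9 Ω
Net reactance X = X_L − X_C = -246.4 Ω
Z = 30.20 − j246.4 Ω
|Z| = √(30.20² + 246.4²) = 248.2 Ω
I = V/|Z| = 483.4 mA
V_L = I·|Z_L| = 0.4834 × 155.5 = 75.17 V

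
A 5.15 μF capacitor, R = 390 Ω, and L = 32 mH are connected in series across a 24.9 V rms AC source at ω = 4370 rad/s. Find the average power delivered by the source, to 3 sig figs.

X_L = ωL = 140 Ω
X_C = 1/(ωC) = 44.4 Ω
Net reactance X = X_L − X_C = 95.4 Ω
Z = 390 + j95.4 Ω
|Z| = √(390² + 95.4²) = 402 Ω
∠Z = arctan(95.4/390) = 13.7°
I = V/|Z| = 62.0 mA
P = VI cos φ = 24.9 × 0.0620 × cos(13.7°) = 1.50 W

1.50 W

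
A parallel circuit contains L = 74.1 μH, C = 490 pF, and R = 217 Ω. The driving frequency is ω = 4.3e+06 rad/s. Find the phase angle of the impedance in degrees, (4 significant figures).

X_L = ωL = 318.6 Ω
X_C = 1/(ωC) = 474.6 Ω
Parallel: admittances add. Y = 1/R + 1/(jωL) + jωC
Y = (0.004608 − j0.001031) S
|Y| = 0.004722 S → |Z| = 1/|Y| = 211.8 Ω, ∠Z = −∠Y = 12.62°

12.62°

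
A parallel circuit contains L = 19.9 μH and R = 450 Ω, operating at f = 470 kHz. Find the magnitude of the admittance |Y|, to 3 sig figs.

17.2 mS

ω = 2πf = 2.953e+06 rad/s
X_L = ωL = 58.8 Ω
Parallel: admittances add. Y = 1/R + 1/(jωL)
Y = (0.00222 − j0.0170) S
|Y| = 0.0172 S → |Z| = 1/|Y| = 58.3 Ω, ∠Z = −∠Y = 82.6°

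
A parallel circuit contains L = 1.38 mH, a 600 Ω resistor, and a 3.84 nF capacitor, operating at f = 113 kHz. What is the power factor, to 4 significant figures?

0.6989

ω = 2πf = 710000 rad/s
X_L = ωL = 979.8 Ω
X_C = 1/(ωC) = 366.8 Ω
Parallel: admittances add. Y = 1/R + 1/(jωL) + jωC
Y = (0.001667 + j0.001706) S
|Y| = 0.002385 S → |Z| = 1/|Y| = 419.3 Ω, ∠Z = −∠Y = -45.66°
cos φ = cos(-45.66°) = 0.6989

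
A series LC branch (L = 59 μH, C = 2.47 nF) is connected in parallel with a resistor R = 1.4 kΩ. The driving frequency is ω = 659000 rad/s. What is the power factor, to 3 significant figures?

X_L = ωL = 38.9 Ω
X_C = 1/(ωC) = 614 Ω
Branch 1: Z₁ = R = 1400 Ω
Branch 2 (series LC): Z₂ = j(X_L − X_C) = −j575 Ω
Parallel: Z = Z₁Z₂/(Z₁+Z₂), |Z| = 532 Ω, ∠Z = -67.7°
cos φ = cos(-67.7°) = 0.380

0.380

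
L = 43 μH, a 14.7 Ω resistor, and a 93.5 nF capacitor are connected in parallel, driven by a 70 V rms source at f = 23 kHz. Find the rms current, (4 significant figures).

ω = 2πf = 144500 rad/s
X_L = ωL = 6.214 Ω
X_C = 1/(ωC) = 74.01 Ω
Parallel: admittances add. Y = 1/R + 1/(jωL) + jωC
Y = (0.06803 − j0.1474) S
|Y| = 0.1624 S → |Z| = 1/|Y| = 6.159 Ω, ∠Z = −∠Y = 65.23°
I = V/|Z| = 70/6.159 = 11.36 A

11.36 A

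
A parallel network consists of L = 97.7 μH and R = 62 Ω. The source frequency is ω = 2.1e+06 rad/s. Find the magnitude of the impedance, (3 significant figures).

59.3 Ω

X_L = ωL = 205 Ω
Parallel: admittances add. Y = 1/R + 1/(jωL)
Y = (0.0161 − j0.00487) S
|Y| = 0.0168 S → |Z| = 1/|Y| = 59.3 Ω, ∠Z = −∠Y = 16.8°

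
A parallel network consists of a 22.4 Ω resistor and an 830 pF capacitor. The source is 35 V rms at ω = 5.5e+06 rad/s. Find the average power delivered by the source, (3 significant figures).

54.7 W

X_C = 1/(ωC) = 219 Ω
Parallel: admittances add. Y = 1/R + jωC
Y = (0.0446 + j0.00457) S
|Y| = 0.0449 S → |Z| = 1/|Y| = 22.3 Ω, ∠Z = −∠Y = -5.84°
I = V/|Z| = 1.57 A
P = VI cos φ = 35 × 1.57 × cos(-5.84°) = 54.7 W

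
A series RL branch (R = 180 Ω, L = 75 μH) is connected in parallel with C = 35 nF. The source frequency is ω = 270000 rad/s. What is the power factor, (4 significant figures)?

0.5276

X_L = ωL = 20.25 Ω
X_C = 1/(ωC) = 105.8 Ω
Branch 1 (R+jX_L): Z₁ = 180.0 + j20.25 Ω, |Z₁| = 181.1 Ω
Branch 2 (−jX_C): Z₂ = −j105.8 Ω
Parallel: Z = Z₁Z₂/(Z₁+Z₂), |Z| = 96.17 Ω, ∠Z = -58.16°
cos φ = cos(-58.16°) = 0.5276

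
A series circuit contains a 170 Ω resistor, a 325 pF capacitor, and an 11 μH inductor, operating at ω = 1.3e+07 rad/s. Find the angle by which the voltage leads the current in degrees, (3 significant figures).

-28.9°

X_L = ωL = 143 Ω
X_C = 1/(ωC) = 237 Ω
Net reactance X = X_L − X_C = -93.7 Ω
Z = 170 − j93.7 Ω
|Z| = √(170² + 93.7²) = 194 Ω
∠Z = arctan(-93.7/170) = -28.9°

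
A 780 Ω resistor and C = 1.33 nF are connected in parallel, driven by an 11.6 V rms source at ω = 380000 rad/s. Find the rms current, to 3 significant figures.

16.0 mA

X_C = 1/(ωC) = 1980 Ω
Parallel: admittances add. Y = 1/R + jωC
Y = (0.00128 + j0.000505) S
|Y| = 0.00138 S → |Z| = 1/|Y| = 726 Ω, ∠Z = −∠Y = -21.5°
I = V/|Z| = 11.6/726 = 16.0 mA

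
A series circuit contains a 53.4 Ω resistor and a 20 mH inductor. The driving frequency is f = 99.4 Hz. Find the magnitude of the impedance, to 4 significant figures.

54.84 Ω

ω = 2πf = 624.5 rad/s
X_L = ωL = 12.49 Ω
Z = 53.40 + j12.49 Ω
|Z| = √(53.40² + 12.49²) = 54.84 Ω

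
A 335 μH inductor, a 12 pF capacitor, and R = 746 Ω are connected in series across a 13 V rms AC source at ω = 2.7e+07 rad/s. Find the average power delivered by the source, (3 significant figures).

3.50 mW

X_L = ωL = 9040 Ω
X_C = 1/(ωC) = 3090 Ω
Net reactance X = X_L − X_C = 5960 Ω
Z = 746 + j5960 Ω
|Z| = √(746² + 5960²) = 6010 Ω
∠Z = arctan(5960/746) = 82.9°
I = V/|Z| = 2.16 mA
P = VI cos φ = 13 × 0.00216 × cos(82.9°) = 3.50 mW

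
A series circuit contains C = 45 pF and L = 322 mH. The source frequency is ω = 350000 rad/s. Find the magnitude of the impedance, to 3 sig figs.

49200 Ω

X_L = ωL = 113000 Ω
X_C = 1/(ωC) = 63500 Ω
Net reactance X = X_L − X_C = 49200 Ω
Z = j49200 Ω
|Z| = √(0² + 49200²) = 49200 Ω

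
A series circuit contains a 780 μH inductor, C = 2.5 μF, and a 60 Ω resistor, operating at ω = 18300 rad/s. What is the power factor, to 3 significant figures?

0.992

X_L = ωL = 14.3 Ω
X_C = 1/(ωC) = 21.9 Ω
Net reactance X = X_L − X_C = -7.58 Ω
Z = 60.0 − j7.58 Ω
|Z| = √(60.0² + 7.58²) = 60.5 Ω
∠Z = arctan(-7.58/60.0) = -7.20°
cos φ = cos(-7.20°) = 0.992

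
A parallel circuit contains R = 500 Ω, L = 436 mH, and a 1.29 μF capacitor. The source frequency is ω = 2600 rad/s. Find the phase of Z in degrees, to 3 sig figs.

X_L = ωL = 1130 Ω
X_C = 1/(ωC) = 298 Ω
Parallel: admittances add. Y = 1/R + 1/(jωL) + jωC
Y = (0.00200 + j0.00247) S
|Y| = 0.00318 S → |Z| = 1/|Y| = 315 Ω, ∠Z = −∠Y = -51.0°

-51.0°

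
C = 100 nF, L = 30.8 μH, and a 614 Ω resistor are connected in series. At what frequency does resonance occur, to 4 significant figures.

ω₀ = 1/√(LC) = 1/√(3.08e-05 × 1e-07) = 569800 rad/s
f₀ = ω₀/(2π) = 90.69 kHz

90.69 kHz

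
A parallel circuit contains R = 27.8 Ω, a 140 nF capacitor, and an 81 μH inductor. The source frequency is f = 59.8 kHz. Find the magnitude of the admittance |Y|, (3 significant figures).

ω = 2πf = 375700 rad/s
X_L = ωL = 30.4 Ω
X_C = 1/(ωC) = 19.0 Ω
Parallel: admittances add. Y = 1/R + 1/(jωL) + jωC
Y = (0.0360 + j0.0197) S
|Y| = 0.0410 S → |Z| = 1/|Y| = 24.4 Ω, ∠Z = −∠Y = -28.8°

41.0 mS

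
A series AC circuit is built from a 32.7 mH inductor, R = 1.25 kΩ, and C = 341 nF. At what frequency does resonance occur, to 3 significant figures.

ω₀ = 1/√(LC) = 1/√(0.0327 × 3.41e-07) = 9470 rad/s
f₀ = ω₀/(2π) = 1.51 kHz

1.51 kHz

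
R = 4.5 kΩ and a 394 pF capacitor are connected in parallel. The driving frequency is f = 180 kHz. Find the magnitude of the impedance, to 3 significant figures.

ω = 2πf = 1.131e+06 rad/s
X_C = 1/(ωC) = 2240 Ω
Parallel: admittances add. Y = 1/R + jωC
Y = (0.000222 + j0.000446) S
|Y| = 0.000498 S → |Z| = 1/|Y| = 2010 Ω, ∠Z = −∠Y = -63.5°

2010 Ω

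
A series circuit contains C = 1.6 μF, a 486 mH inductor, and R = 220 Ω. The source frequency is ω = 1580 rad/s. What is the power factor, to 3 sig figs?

X_L = ωL = 768 Ω
X_C = 1/(ωC) = 396 Ω
Net reactance X = X_L − X_C = 372 Ω
Z = 220 + j372 Ω
|Z| = √(220² + 372²) = 432 Ω
∠Z = arctan(372/220) = 59.4°
cos φ = cos(59.4°) = 0.509

0.509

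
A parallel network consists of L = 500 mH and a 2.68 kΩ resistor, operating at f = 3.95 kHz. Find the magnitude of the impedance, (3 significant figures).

2620 Ω

ω = 2πf = 24820 rad/s
X_L = ωL = 12400 Ω
Parallel: admittances add. Y = 1/R + 1/(jωL)
Y = (0.000373 − j8.06e-05) S
|Y| = 0.000382 S → |Z| = 1/|Y| = 2620 Ω, ∠Z = −∠Y = 12.2°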